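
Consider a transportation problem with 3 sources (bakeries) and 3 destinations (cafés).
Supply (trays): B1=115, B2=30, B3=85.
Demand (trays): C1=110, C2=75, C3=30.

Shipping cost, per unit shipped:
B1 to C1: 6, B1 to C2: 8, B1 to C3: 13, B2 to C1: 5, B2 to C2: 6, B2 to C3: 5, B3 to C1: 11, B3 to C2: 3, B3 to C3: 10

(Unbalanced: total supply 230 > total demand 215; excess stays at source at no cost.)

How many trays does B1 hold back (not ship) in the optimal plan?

5

An optimal plan:
  B1–C1: 110 trays
  B2–C3: 30 trays
  B3–C2: 75 trays
Total cost = 1035.
B1 ships 110 of its 115, leaving 5.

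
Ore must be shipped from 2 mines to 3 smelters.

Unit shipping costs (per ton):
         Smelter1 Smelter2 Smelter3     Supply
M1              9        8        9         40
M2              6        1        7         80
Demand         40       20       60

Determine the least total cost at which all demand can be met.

760

One minimum-cost allocation:
  M1->Smelter3: 40 × 9 = 360
  M2->Smelter1: 40 × 6 = 240
  M2->Smelter2: 20 × 1 = 20
  M2->Smelter3: 20 × 7 = 140
Total = 360 + 240 + 20 + 140 = 760.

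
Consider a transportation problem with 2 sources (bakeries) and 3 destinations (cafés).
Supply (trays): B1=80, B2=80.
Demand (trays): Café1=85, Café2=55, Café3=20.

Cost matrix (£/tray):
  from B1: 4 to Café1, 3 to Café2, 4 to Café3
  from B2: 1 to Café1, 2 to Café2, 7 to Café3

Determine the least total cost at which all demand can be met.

345

One minimum-cost allocation:
  B1->Café1: 5 × £4 = £20
  B1->Café2: 55 × £3 = £165
  B1->Café3: 20 × £4 = £80
  B2->Café1: 80 × £1 = £80
Total = 20 + 165 + 80 + 80 = £345.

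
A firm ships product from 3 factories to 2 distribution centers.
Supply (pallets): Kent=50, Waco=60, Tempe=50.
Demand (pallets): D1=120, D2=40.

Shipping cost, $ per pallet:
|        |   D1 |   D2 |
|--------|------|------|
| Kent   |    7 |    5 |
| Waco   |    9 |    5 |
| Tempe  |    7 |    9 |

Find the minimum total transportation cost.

1080

One minimum-cost allocation:
  Kent->D1: 50 × $7 = $350
  Waco->D1: 20 × $9 = $180
  Waco->D2: 40 × $5 = $200
  Tempe->D1: 50 × $7 = $350
Total = 350 + 180 + 200 + 350 = $1080.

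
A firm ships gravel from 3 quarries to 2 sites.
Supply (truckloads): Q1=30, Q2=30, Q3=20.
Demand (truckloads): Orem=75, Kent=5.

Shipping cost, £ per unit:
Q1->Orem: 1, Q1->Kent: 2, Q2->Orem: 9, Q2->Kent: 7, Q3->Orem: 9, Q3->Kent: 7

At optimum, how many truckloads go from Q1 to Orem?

The minimum-cost plan:
  Q1 to Orem: 30 truckloads
  Q2 to Orem: 30 truckloads
  Q3 to Orem: 15 truckloads
  Q3 to Kent: 5 truckloads
Total cost = £470.
So Q1→Orem carries 30 truckloads.

30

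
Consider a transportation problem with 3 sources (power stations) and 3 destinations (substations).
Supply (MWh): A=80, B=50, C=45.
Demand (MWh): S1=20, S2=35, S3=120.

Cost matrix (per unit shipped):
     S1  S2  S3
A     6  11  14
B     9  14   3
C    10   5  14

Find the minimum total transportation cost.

A cheapest plan:
  A to S1: 20 × 6 = 120
  A to S3: 60 × 14 = 840
  B to S3: 50 × 3 = 150
  C to S2: 35 × 5 = 175
  C to S3: 10 × 14 = 140
Total = 120 + 840 + 150 + 175 + 140 = 1425.

1425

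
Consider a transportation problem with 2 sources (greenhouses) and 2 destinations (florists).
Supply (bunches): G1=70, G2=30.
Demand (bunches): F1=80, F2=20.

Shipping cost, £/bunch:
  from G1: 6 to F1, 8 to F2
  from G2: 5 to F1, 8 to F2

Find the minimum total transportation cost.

Optimal allocation:
  G1–F1: 50 × £6 = £300
  G1–F2: 20 × £8 = £160
  G2–F1: 30 × £5 = £150
Total = 300 + 160 + 150 = £610.

610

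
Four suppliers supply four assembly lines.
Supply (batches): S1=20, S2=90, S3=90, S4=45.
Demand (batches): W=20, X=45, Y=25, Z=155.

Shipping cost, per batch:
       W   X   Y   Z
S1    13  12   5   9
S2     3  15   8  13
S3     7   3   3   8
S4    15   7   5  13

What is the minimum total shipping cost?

2010

An optimal shipping plan:
  S1 to Z: 20 × 9 = 180
  S2 to W: 20 × 3 = 60
  S2 to Z: 70 × 13 = 910
  S3 to X: 25 × 3 = 75
  S3 to Z: 65 × 8 = 520
  S4 to X: 20 × 7 = 140
  S4 to Y: 25 × 5 = 125
Total = 180 + 60 + 910 + 75 + 520 + 140 + 125 = 2010.
(Supply check: S1 ships 20; S2 ships 90; S3 ships 90; S4 ships 45.)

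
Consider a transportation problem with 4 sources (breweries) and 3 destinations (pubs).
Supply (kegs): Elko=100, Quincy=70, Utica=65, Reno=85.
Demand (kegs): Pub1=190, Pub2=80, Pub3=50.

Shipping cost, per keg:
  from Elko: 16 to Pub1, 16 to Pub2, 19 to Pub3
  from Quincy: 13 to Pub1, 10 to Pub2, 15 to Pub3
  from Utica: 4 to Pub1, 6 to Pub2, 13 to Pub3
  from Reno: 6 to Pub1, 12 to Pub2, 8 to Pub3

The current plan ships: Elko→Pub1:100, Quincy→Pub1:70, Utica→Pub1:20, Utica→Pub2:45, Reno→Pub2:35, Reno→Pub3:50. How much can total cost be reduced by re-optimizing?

Current plan cost = 100·16 + 70·13 + 20·4 + 45·6 + 35·12 + 50·8 = 3680.
Optimal plan:
  Elko->Pub1: 90 × 16 = 1440
  Elko->Pub2: 10 × 16 = 160
  Quincy->Pub2: 70 × 10 = 700
  Utica->Pub1: 65 × 4 = 260
  Reno->Pub1: 35 × 6 = 210
  Reno->Pub3: 50 × 8 = 400
Optimal cost = 3170.
Saving = 3680 − 3170 = 510.

510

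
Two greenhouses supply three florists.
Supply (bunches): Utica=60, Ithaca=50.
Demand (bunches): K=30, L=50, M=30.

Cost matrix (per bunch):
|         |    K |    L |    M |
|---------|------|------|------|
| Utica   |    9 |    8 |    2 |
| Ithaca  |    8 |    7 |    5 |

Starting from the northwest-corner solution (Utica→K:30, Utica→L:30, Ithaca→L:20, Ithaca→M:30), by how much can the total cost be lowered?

120

Current plan cost = 30·9 + 30·8 + 20·7 + 30·5 = 800.
Optimal plan:
  Utica->K: 30 bunches
  Utica->M: 30 bunches
  Ithaca->L: 50 bunches
Optimal cost = 680.
Saving = 800 − 680 = 120.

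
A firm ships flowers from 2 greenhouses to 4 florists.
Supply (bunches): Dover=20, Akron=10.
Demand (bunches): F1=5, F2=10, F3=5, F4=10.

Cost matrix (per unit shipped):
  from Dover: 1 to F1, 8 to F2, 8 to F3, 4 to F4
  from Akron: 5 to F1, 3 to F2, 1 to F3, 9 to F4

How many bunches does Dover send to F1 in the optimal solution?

Solving gives:
  Dover to F1: 5 × 1 = 5
  Dover to F2: 5 × 8 = 40
  Dover to F4: 10 × 4 = 40
  Akron to F2: 5 × 3 = 15
  Akron to F3: 5 × 1 = 5
Total cost = 105.
So Dover→F1 carries 5 bunches.

5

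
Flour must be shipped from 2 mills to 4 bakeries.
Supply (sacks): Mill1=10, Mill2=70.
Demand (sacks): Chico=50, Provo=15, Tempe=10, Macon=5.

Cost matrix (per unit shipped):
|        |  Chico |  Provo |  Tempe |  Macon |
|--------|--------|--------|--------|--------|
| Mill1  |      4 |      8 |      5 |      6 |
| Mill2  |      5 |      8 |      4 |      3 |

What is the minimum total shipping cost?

415

A cheapest plan:
  Mill1→Chico: 10 × 4 = 40
  Mill2→Chico: 40 × 5 = 200
  Mill2→Provo: 15 × 8 = 120
  Mill2→Tempe: 10 × 4 = 40
  Mill2→Macon: 5 × 3 = 15
Total = 40 + 200 + 120 + 40 + 15 = 415.
(Supply check: Mill1 ships 10; Mill2 ships 70.)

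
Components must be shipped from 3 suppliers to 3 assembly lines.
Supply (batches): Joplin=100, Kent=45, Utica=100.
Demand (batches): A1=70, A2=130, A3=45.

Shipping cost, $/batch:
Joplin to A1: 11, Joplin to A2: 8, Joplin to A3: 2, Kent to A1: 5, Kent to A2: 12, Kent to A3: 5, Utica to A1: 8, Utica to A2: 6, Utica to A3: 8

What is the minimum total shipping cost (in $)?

An optimal shipping plan:
  Joplin→A2: 55 × $8 = $440
  Joplin→A3: 45 × $2 = $90
  Kent→A1: 45 × $5 = $225
  Utica→A1: 25 × $8 = $200
  Utica→A2: 75 × $6 = $450
Total = 440 + 90 + 225 + 200 + 450 = $1405.

1405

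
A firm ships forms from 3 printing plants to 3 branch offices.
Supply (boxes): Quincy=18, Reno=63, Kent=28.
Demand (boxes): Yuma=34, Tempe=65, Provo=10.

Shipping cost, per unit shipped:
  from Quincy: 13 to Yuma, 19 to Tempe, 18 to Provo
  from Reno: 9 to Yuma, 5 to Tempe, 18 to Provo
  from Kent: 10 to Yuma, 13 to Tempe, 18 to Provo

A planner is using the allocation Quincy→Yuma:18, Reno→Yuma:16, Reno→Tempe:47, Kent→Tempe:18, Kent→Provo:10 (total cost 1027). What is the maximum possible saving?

142

Current plan cost = 18·13 + 16·9 + 47·5 + 18·13 + 10·18 = 1027.
Optimal plan:
  Quincy->Yuma: 8 × 13 = 104
  Quincy->Provo: 10 × 18 = 180
  Reno->Tempe: 63 × 5 = 315
  Kent->Yuma: 26 × 10 = 260
  Kent->Tempe: 2 × 13 = 26
Optimal cost = 885.
Saving = 1027 − 885 = 142.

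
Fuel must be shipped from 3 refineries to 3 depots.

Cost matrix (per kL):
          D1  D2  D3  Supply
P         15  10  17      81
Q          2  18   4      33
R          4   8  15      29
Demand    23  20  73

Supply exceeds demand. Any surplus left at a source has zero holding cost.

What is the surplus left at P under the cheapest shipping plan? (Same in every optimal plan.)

An optimal plan:
  P->D2: 20 × 10 = 200
  P->D3: 34 × 17 = 578
  Q->D3: 33 × 4 = 132
  R->D1: 23 × 4 = 92
  R->D3: 6 × 15 = 90
Total cost = 1092.
P ships 54 of its 81, leaving 27.

27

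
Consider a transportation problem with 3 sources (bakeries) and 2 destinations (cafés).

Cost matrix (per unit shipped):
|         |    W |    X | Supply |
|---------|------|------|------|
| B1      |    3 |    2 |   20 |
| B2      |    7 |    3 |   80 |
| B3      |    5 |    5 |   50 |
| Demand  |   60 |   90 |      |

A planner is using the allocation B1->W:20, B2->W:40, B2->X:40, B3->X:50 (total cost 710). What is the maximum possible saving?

170

Current plan cost = 20·3 + 40·7 + 40·3 + 50·5 = 710.
Optimal plan:
  B1->W: 10 × 3 = 30
  B1->X: 10 × 2 = 20
  B2->X: 80 × 3 = 240
  B3->W: 50 × 5 = 250
Optimal cost = 540.
Saving = 710 − 540 = 170.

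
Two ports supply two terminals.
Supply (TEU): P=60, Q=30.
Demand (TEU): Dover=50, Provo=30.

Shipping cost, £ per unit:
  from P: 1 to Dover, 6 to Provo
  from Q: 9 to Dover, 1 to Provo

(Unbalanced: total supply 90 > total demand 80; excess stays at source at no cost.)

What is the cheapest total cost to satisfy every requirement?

80

Optimal allocation:
  P->Dover: 50 × £1 = £50
  Q->Provo: 30 × £1 = £30
Total = 50 + 30 = £80.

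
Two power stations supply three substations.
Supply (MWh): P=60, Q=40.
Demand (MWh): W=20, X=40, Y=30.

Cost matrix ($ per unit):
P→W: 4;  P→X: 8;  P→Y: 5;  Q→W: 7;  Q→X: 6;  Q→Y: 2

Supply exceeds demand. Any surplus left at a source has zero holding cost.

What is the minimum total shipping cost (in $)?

An optimal shipping plan:
  P→W: 20 MWh
  P→X: 30 MWh
  Q→X: 10 MWh
  Q→Y: 30 MWh
Total cost = $440.

440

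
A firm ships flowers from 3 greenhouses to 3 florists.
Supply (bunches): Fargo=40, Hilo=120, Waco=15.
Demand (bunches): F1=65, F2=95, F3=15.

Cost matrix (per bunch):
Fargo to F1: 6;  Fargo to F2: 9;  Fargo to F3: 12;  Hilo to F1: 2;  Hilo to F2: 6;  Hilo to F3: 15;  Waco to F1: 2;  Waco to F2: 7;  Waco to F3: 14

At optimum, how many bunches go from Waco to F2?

Optimal shipments:
  Fargo to F2: 25 × 9 = 225
  Fargo to F3: 15 × 12 = 180
  Hilo to F1: 50 × 2 = 100
  Hilo to F2: 70 × 6 = 420
  Waco to F1: 15 × 2 = 30
Total cost = 955.
The route Waco→F2 is not used.

0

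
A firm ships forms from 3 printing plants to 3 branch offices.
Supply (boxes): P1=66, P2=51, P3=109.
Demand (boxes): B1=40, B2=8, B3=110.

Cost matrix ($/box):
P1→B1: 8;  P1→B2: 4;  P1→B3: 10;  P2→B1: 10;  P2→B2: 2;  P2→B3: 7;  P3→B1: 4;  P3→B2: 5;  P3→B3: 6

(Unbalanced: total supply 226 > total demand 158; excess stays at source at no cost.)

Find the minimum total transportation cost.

A cheapest plan:
  P2 to B2: 8 × $2 = $16
  P2 to B3: 41 × $7 = $287
  P3 to B1: 40 × $4 = $160
  P3 to B3: 69 × $6 = $414
Total = 16 + 287 + 160 + 414 = $877.
(Supply check: P1 ships 0; P2 ships 49; P3 ships 109.)

877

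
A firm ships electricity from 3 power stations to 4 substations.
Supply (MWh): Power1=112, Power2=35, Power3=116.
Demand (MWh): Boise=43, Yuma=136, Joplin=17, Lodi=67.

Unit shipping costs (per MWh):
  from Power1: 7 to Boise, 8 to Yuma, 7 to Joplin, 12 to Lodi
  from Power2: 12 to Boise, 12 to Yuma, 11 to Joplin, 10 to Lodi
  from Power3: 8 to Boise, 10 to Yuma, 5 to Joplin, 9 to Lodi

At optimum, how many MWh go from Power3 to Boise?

43

The minimum-cost plan:
  Power1–Yuma: 112 × 8 = 896
  Power2–Lodi: 35 × 10 = 350
  Power3–Boise: 43 × 8 = 344
  Power3–Yuma: 24 × 10 = 240
  Power3–Joplin: 17 × 5 = 85
  Power3–Lodi: 32 × 9 = 288
Total cost = 2203.
So Power3→Boise carries 43 MWh.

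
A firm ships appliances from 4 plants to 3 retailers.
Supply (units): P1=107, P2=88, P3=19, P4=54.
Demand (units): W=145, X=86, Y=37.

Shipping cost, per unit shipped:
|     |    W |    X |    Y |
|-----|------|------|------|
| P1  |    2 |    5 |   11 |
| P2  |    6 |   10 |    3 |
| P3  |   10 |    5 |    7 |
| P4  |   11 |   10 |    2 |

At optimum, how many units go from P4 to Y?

37

Optimal shipments:
  P1–W: 57 × 2 = 114
  P1–X: 50 × 5 = 250
  P2–W: 88 × 6 = 528
  P3–X: 19 × 5 = 95
  P4–X: 17 × 10 = 170
  P4–Y: 37 × 2 = 74
Total cost = 1231.
So P4→Y carries 37 units.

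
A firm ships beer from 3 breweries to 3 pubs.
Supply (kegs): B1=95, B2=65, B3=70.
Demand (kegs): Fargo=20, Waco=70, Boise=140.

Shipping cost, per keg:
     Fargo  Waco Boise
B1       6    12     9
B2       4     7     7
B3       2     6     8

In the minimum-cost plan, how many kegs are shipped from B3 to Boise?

0

The minimum-cost plan:
  B1 to Boise: 95 × 9 = 855
  B2 to Waco: 20 × 7 = 140
  B2 to Boise: 45 × 7 = 315
  B3 to Fargo: 20 × 2 = 40
  B3 to Waco: 50 × 6 = 300
Total cost = 1650.
The route B3→Boise is not used.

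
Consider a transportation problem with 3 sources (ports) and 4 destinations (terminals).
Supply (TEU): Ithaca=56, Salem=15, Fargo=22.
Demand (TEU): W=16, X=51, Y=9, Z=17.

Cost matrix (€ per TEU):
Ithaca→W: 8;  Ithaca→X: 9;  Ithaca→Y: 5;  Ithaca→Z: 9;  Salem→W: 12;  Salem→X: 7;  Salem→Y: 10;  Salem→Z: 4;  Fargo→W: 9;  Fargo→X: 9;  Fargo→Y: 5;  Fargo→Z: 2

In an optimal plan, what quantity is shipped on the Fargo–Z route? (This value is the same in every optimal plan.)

17

The minimum-cost plan:
  Ithaca->W: 16 × €8 = €128
  Ithaca->X: 36 × €9 = €324
  Ithaca->Y: 4 × €5 = €20
  Salem->X: 15 × €7 = €105
  Fargo->Y: 5 × €5 = €25
  Fargo->Z: 17 × €2 = €34
Total cost = €636.
So Fargo→Z carries 17 TEU.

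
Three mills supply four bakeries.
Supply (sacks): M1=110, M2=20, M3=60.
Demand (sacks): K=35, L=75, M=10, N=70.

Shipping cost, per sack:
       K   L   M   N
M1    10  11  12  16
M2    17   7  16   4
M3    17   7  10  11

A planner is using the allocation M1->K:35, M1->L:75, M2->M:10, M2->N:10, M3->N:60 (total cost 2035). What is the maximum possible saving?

150

Current plan cost = 35·10 + 75·11 + 10·16 + 10·4 + 60·11 = 2035.
Optimal plan:
  M1 to K: 35 × 10 = 350
  M1 to L: 65 × 11 = 715
  M1 to M: 10 × 12 = 120
  M2 to N: 20 × 4 = 80
  M3 to L: 10 × 7 = 70
  M3 to N: 50 × 11 = 550
Optimal cost = 1885.
Saving = 2035 − 1885 = 150.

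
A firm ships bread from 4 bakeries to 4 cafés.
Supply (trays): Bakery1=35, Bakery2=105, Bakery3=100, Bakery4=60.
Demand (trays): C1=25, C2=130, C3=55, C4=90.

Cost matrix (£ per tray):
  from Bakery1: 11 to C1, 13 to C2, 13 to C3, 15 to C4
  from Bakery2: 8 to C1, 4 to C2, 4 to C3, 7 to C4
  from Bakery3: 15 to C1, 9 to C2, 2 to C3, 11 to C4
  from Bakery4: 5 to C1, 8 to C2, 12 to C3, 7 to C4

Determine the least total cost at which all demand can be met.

1820

Optimal allocation:
  Bakery1–C1: 25 × £11 = £275
  Bakery1–C4: 10 × £15 = £150
  Bakery2–C2: 105 × £4 = £420
  Bakery3–C2: 25 × £9 = £225
  Bakery3–C3: 55 × £2 = £110
  Bakery3–C4: 20 × £11 = £220
  Bakery4–C4: 60 × £7 = £420
Total = 275 + 150 + 420 + 225 + 110 + 220 + 420 = £1820.
(Supply check: Bakery1 ships 35; Bakery2 ships 105; Bakery3 ships 100; Bakery4 ships 60.)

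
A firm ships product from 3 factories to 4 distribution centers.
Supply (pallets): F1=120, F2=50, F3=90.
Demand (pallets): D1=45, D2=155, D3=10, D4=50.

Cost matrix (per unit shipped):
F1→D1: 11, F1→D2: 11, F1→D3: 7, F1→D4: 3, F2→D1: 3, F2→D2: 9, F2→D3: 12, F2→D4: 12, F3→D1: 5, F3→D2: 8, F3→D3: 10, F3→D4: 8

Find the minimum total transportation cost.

1780

Optimal allocation:
  F1 to D2: 60 × 11 = 660
  F1 to D3: 10 × 7 = 70
  F1 to D4: 50 × 3 = 150
  F2 to D1: 45 × 3 = 135
  F2 to D2: 5 × 9 = 45
  F3 to D2: 90 × 8 = 720
Total = 660 + 70 + 150 + 135 + 45 + 720 = 1780.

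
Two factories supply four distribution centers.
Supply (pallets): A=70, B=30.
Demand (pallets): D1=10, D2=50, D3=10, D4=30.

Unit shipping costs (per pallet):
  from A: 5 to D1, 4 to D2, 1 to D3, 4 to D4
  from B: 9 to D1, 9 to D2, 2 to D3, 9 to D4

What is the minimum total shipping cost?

480

Optimal allocation:
  A->D2: 40 × 4 = 160
  A->D4: 30 × 4 = 120
  B->D1: 10 × 9 = 90
  B->D2: 10 × 9 = 90
  B->D3: 10 × 2 = 20
Total = 160 + 120 + 90 + 90 + 20 = 480.
(Supply check: A ships 70; B ships 30.)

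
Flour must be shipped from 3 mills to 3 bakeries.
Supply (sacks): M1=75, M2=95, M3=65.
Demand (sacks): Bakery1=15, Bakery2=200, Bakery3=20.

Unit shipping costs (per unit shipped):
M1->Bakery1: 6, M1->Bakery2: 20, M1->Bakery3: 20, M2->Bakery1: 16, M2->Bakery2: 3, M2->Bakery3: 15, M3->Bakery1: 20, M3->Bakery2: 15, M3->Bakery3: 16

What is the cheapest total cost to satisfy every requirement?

2550

An optimal shipping plan:
  M1->Bakery1: 15 × 6 = 90
  M1->Bakery2: 40 × 20 = 800
  M1->Bakery3: 20 × 20 = 400
  M2->Bakery2: 95 × 3 = 285
  M3->Bakery2: 65 × 15 = 975
Total = 90 + 800 + 400 + 285 + 975 = 2550.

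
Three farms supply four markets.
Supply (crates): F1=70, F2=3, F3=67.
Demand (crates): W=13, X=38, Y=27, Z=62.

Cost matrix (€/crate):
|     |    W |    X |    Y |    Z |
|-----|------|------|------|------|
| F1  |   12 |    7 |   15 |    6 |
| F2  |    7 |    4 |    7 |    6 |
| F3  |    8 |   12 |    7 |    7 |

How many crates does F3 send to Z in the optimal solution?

27

Optimal shipments:
  F1->X: 35 × €7 = €245
  F1->Z: 35 × €6 = €210
  F2->X: 3 × €4 = €12
  F3->W: 13 × €8 = €104
  F3->Y: 27 × €7 = €189
  F3->Z: 27 × €7 = €189
Total cost = €949.
So F3→Z carries 27 crates.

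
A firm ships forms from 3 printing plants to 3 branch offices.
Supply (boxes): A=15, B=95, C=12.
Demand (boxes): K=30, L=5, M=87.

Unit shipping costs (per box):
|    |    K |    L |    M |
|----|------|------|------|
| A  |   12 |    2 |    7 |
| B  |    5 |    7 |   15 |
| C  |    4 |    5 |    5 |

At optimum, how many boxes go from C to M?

Solving gives:
  A->M: 15 × 7 = 105
  B->K: 30 × 5 = 150
  B->L: 5 × 7 = 35
  B->M: 60 × 15 = 900
  C->M: 12 × 5 = 60
Total cost = 1250.
So C→M carries 12 boxes.

12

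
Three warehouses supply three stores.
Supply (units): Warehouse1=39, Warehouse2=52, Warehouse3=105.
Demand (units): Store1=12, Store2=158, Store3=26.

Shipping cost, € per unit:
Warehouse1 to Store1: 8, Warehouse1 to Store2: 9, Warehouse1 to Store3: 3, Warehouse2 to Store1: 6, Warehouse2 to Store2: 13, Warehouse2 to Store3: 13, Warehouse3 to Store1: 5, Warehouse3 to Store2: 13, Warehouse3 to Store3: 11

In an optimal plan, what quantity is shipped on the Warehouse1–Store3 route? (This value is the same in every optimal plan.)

The minimum-cost plan:
  Warehouse1–Store2: 13 × €9 = €117
  Warehouse1–Store3: 26 × €3 = €78
  Warehouse2–Store2: 52 × €13 = €676
  Warehouse3–Store1: 12 × €5 = €60
  Warehouse3–Store2: 93 × €13 = €1209
Total cost = €2140.
So Warehouse1→Store3 carries 26 units.

26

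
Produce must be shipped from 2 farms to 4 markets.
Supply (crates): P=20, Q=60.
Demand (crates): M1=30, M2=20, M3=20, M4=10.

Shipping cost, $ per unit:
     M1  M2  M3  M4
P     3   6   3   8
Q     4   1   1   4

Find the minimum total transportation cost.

An optimal shipping plan:
  P–M1: 20 × $3 = $60
  Q–M1: 10 × $4 = $40
  Q–M2: 20 × $1 = $20
  Q–M3: 20 × $1 = $20
  Q–M4: 10 × $4 = $40
Total = 60 + 40 + 20 + 20 + 40 = $180.
(Supply check: P ships 20; Q ships 60.)

180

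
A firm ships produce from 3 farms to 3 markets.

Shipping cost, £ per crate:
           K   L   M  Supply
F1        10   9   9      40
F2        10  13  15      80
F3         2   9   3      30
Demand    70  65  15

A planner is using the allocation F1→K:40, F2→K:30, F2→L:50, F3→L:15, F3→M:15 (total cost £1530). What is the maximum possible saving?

220

Current plan cost = 40·10 + 30·10 + 50·13 + 15·9 + 15·3 = £1530.
Optimal plan:
  F1→L: 40 × £9 = £360
  F2→K: 55 × £10 = £550
  F2→L: 25 × £13 = £325
  F3→K: 15 × £2 = £30
  F3→M: 15 × £3 = £45
Optimal cost = £1310.
Saving = 1530 − 1310 = £220.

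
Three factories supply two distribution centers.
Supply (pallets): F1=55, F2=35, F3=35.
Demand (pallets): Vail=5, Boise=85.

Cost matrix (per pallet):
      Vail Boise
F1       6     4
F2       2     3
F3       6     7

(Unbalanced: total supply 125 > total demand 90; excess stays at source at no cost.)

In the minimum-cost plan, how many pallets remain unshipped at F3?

35

Minimum-cost shipments:
  F1->Boise: 55 × 4 = 220
  F2->Vail: 5 × 2 = 10
  F2->Boise: 30 × 3 = 90
Total cost = 320.
F3 ships 0 of its 35, leaving 35.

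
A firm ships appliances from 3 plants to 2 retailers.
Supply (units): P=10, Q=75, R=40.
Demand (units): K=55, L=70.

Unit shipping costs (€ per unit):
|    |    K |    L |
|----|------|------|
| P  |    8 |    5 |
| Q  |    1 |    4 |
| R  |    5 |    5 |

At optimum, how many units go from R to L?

40

Solving gives:
  P–L: 10 × €5 = €50
  Q–K: 55 × €1 = €55
  Q–L: 20 × €4 = €80
  R–L: 40 × €5 = €200
Total cost = €385.
So R→L carries 40 units.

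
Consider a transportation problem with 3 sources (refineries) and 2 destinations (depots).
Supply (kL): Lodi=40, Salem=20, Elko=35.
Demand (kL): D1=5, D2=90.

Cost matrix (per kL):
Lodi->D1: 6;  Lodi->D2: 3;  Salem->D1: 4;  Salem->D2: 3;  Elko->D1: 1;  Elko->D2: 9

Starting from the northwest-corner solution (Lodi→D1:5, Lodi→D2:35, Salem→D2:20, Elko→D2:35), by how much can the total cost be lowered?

55

Current plan cost = 5·6 + 35·3 + 20·3 + 35·9 = 510.
Optimal plan:
  Lodi to D2: 40 × 3 = 120
  Salem to D2: 20 × 3 = 60
  Elko to D1: 5 × 1 = 5
  Elko to D2: 30 × 9 = 270
Optimal cost = 455.
Saving = 510 − 455 = 55.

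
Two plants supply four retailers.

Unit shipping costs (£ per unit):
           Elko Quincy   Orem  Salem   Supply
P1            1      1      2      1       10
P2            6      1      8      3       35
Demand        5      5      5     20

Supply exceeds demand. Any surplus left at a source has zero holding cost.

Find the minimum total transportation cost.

80

Optimal allocation:
  P1->Elko: 5 units
  P1->Orem: 5 units
  P2->Quincy: 5 units
  P2->Salem: 20 units
Total cost = £80.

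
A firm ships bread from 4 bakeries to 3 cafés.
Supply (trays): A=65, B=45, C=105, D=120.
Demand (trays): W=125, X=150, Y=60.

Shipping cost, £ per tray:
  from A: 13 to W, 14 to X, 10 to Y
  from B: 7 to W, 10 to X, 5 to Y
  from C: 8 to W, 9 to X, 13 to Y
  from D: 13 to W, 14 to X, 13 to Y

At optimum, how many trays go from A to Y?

60

The minimum-cost plan:
  A to X: 5 × £14 = £70
  A to Y: 60 × £10 = £600
  B to W: 45 × £7 = £315
  C to W: 80 × £8 = £640
  C to X: 25 × £9 = £225
  D to X: 120 × £14 = £1680
Total cost = £3530.
So A→Y carries 60 trays.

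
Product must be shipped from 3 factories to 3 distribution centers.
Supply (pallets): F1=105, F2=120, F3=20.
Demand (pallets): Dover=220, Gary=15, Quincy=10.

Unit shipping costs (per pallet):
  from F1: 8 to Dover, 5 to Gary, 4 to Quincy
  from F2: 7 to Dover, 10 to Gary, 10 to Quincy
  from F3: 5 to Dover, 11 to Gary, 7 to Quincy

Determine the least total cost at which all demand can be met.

An optimal shipping plan:
  F1–Dover: 80 × 8 = 640
  F1–Gary: 15 × 5 = 75
  F1–Quincy: 10 × 4 = 40
  F2–Dover: 120 × 7 = 840
  F3–Dover: 20 × 5 = 100
Total = 640 + 75 + 40 + 840 + 100 = 1695.

1695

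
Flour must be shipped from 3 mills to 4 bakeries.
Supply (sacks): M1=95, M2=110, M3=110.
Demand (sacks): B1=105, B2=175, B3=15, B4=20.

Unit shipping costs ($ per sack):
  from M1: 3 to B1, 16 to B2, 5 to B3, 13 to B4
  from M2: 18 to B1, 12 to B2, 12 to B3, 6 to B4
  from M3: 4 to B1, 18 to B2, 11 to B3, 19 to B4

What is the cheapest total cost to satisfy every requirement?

3065

One minimum-cost allocation:
  M1–B2: 80 sacks
  M1–B3: 15 sacks
  M2–B2: 90 sacks
  M2–B4: 20 sacks
  M3–B1: 105 sacks
  M3–B2: 5 sacks
Total cost = $3065.
(Supply check: M1 ships 95; M2 ships 110; M3 ships 110.)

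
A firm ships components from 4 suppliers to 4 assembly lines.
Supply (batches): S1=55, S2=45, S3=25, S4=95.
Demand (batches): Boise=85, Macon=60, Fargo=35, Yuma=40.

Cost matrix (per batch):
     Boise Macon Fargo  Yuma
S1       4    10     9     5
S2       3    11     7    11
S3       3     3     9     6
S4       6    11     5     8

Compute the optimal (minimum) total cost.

A cheapest plan:
  S1->Boise: 15 batches
  S1->Yuma: 40 batches
  S2->Boise: 45 batches
  S3->Macon: 25 batches
  S4->Boise: 25 batches
  S4->Macon: 35 batches
  S4->Fargo: 35 batches
Total cost = 1180.

1180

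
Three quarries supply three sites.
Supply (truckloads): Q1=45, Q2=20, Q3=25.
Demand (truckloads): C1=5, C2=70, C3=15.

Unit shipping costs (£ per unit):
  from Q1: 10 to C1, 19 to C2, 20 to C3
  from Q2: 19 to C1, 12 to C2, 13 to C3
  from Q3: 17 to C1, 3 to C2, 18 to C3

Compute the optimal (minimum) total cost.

1140

Optimal allocation:
  Q1–C1: 5 × £10 = £50
  Q1–C2: 25 × £19 = £475
  Q1–C3: 15 × £20 = £300
  Q2–C2: 20 × £12 = £240
  Q3–C2: 25 × £3 = £75
Total = 50 + 475 + 300 + 240 + 75 = £1140.
(Supply check: Q1 ships 45; Q2 ships 20; Q3 ships 25.)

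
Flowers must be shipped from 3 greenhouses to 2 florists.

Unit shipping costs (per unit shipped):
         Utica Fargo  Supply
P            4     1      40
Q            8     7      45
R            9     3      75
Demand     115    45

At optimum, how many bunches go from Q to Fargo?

0

Solving gives:
  P–Utica: 40 × 4 = 160
  Q–Utica: 45 × 8 = 360
  R–Utica: 30 × 9 = 270
  R–Fargo: 45 × 3 = 135
Total cost = 925.
The route Q→Fargo is not used.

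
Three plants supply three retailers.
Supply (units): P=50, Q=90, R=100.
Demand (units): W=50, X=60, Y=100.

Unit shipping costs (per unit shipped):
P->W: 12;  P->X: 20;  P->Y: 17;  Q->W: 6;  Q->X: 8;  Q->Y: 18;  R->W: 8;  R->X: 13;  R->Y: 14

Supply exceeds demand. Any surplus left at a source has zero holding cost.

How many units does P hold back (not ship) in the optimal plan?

An optimal plan:
  P->Y: 20 × 17 = 340
  Q->W: 30 × 6 = 180
  Q->X: 60 × 8 = 480
  R->W: 20 × 8 = 160
  R->Y: 80 × 14 = 1120
Total cost = 2280.
P ships 20 of its 50, leaving 30.

30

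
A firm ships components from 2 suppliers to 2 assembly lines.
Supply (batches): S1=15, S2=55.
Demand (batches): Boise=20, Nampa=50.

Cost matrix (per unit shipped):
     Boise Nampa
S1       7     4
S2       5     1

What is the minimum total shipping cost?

One minimum-cost allocation:
  S1–Boise: 15 batches
  S2–Boise: 5 batches
  S2–Nampa: 50 batches
Total cost = 180.

180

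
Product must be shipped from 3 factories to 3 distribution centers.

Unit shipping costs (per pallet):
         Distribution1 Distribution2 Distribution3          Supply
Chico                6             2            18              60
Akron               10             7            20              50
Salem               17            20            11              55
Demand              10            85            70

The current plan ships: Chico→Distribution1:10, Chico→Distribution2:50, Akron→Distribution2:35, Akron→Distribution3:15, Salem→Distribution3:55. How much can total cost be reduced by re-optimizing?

10

Current plan cost = 10·6 + 50·2 + 35·7 + 15·20 + 55·11 = 1310.
Optimal plan:
  Chico->Distribution2: 60 × 2 = 120
  Akron->Distribution1: 10 × 10 = 100
  Akron->Distribution2: 25 × 7 = 175
  Akron->Distribution3: 15 × 20 = 300
  Salem->Distribution3: 55 × 11 = 605
Optimal cost = 1300.
Saving = 1310 − 1300 = 10.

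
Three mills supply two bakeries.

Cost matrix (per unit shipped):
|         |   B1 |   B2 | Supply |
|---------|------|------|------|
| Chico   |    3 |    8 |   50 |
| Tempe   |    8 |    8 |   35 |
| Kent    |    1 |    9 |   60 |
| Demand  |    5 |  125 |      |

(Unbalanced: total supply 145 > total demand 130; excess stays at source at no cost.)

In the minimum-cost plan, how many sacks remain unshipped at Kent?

Minimum-cost shipments:
  Chico–B2: 50 × 8 = 400
  Tempe–B2: 35 × 8 = 280
  Kent–B1: 5 × 1 = 5
  Kent–B2: 40 × 9 = 360
Total cost = 1045.
Kent ships 45 of its 60, leaving 15.

15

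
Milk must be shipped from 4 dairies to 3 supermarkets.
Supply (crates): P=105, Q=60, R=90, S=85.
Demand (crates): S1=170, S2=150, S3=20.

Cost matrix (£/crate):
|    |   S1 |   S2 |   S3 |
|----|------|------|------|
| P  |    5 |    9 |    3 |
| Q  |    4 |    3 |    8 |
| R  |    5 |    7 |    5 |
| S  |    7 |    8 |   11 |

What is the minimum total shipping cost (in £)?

A cheapest plan:
  P to S1: 85 × £5 = £425
  P to S3: 20 × £3 = £60
  Q to S2: 60 × £3 = £180
  R to S1: 85 × £5 = £425
  R to S2: 5 × £7 = £35
  S to S2: 85 × £8 = £680
Total = 425 + 60 + 180 + 425 + 35 + 680 = £1805.

1805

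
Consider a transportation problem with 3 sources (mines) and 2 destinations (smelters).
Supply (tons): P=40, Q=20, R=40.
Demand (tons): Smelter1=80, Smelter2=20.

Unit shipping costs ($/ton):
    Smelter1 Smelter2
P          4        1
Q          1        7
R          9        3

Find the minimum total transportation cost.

A cheapest plan:
  P→Smelter1: 40 tons
  Q→Smelter1: 20 tons
  R→Smelter1: 20 tons
  R→Smelter2: 20 tons
Total cost = $420.
(Supply check: P ships 40; Q ships 20; R ships 40.)

420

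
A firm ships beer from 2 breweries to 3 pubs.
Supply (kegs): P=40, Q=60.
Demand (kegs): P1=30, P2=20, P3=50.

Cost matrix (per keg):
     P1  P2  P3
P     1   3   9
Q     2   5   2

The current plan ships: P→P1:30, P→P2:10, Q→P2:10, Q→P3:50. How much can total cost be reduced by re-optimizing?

Current plan cost = 30·1 + 10·3 + 10·5 + 50·2 = 210.
Optimal plan:
  P→P1: 20 × 1 = 20
  P→P2: 20 × 3 = 60
  Q→P1: 10 × 2 = 20
  Q→P3: 50 × 2 = 100
Optimal cost = 200.
Saving = 210 − 200 = 10.

10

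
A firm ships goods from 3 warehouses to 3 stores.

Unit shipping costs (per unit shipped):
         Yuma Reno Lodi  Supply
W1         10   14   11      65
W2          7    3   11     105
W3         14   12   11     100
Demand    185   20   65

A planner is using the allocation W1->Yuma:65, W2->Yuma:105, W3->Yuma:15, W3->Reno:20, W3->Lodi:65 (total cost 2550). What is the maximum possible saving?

Current plan cost = 65·10 + 105·7 + 15·14 + 20·12 + 65·11 = 2550.
Optimal plan:
  W1->Yuma: 65 × 10 = 650
  W2->Yuma: 85 × 7 = 595
  W2->Reno: 20 × 3 = 60
  W3->Yuma: 35 × 14 = 490
  W3->Lodi: 65 × 11 = 715
Optimal cost = 2510.
Saving = 2550 − 2510 = 40.

40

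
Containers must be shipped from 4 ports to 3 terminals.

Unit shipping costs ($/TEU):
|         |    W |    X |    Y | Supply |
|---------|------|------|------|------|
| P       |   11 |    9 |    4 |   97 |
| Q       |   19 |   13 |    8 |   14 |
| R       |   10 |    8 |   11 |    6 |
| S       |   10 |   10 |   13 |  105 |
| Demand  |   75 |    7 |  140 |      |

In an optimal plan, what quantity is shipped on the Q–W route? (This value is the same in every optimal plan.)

0

Solving gives:
  P to Y: 97 × $4 = $388
  Q to Y: 14 × $8 = $112
  R to X: 6 × $8 = $48
  S to W: 75 × $10 = $750
  S to X: 1 × $10 = $10
  S to Y: 29 × $13 = $377
Total cost = $1685.
The route Q→W is not used.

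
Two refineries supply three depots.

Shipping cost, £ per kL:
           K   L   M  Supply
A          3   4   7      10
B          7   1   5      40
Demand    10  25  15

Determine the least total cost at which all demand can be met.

One minimum-cost allocation:
  A–K: 10 × £3 = £30
  B–L: 25 × £1 = £25
  B–M: 15 × £5 = £75
Total = 30 + 25 + 75 = £130.
(Supply check: A ships 10; B ships 40.)

130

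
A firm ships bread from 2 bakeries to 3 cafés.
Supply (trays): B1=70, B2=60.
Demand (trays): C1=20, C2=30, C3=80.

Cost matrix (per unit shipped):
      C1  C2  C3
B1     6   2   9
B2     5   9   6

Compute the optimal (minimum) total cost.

A cheapest plan:
  B1->C1: 20 × 6 = 120
  B1->C2: 30 × 2 = 60
  B1->C3: 20 × 9 = 180
  B2->C3: 60 × 6 = 360
Total = 120 + 60 + 180 + 360 = 720.
(Supply check: B1 ships 70; B2 ships 60.)

720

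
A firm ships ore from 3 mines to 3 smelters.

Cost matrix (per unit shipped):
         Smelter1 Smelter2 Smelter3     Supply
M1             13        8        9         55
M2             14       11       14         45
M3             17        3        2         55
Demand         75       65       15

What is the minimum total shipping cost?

1370

A cheapest plan:
  M1->Smelter1: 30 × 13 = 390
  M1->Smelter2: 25 × 8 = 200
  M2->Smelter1: 45 × 14 = 630
  M3->Smelter2: 40 × 3 = 120
  M3->Smelter3: 15 × 2 = 30
Total = 390 + 200 + 630 + 120 + 30 = 1370.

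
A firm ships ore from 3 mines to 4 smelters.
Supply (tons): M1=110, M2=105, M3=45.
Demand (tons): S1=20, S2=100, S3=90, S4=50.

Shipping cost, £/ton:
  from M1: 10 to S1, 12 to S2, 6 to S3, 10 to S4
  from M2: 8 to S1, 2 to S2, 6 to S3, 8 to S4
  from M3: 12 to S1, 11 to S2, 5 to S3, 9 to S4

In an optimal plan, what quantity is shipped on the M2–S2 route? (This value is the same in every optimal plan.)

100

The minimum-cost plan:
  M1–S1: 15 tons
  M1–S3: 45 tons
  M1–S4: 50 tons
  M2–S1: 5 tons
  M2–S2: 100 tons
  M3–S3: 45 tons
Total cost = £1385.
So M2→S2 carries 100 tons.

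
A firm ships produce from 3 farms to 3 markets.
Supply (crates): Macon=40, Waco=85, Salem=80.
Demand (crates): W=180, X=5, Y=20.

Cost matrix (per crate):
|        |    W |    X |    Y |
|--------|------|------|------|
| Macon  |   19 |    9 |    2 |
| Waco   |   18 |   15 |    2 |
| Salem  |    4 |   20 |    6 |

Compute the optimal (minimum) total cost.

2220

An optimal shipping plan:
  Macon to W: 15 crates
  Macon to X: 5 crates
  Macon to Y: 20 crates
  Waco to W: 85 crates
  Salem to W: 80 crates
Total cost = 2220.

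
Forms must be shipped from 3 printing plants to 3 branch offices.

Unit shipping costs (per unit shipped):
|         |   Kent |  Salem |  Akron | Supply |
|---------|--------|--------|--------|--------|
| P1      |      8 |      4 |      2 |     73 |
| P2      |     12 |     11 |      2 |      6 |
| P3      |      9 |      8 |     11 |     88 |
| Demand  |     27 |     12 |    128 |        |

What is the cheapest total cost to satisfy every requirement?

1036

Optimal allocation:
  P1->Akron: 73 × 2 = 146
  P2->Akron: 6 × 2 = 12
  P3->Kent: 27 × 9 = 243
  P3->Salem: 12 × 8 = 96
  P3->Akron: 49 × 11 = 539
Total = 146 + 12 + 243 + 96 + 539 = 1036.
(Supply check: P1 ships 73; P2 ships 6; P3 ships 88.)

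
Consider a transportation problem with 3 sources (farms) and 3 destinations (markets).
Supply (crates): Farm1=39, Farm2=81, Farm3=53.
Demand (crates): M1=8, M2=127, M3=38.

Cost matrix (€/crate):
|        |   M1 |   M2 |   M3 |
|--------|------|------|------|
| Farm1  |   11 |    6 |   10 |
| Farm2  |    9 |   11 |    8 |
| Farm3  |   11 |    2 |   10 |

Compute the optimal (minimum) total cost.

1101

A cheapest plan:
  Farm1–M2: 39 × €6 = €234
  Farm2–M1: 8 × €9 = €72
  Farm2–M2: 35 × €11 = €385
  Farm2–M3: 38 × €8 = €304
  Farm3–M2: 53 × €2 = €106
Total = 234 + 72 + 385 + 304 + 106 = €1101.
(Supply check: Farm1 ships 39; Farm2 ships 81; Farm3 ships 53.)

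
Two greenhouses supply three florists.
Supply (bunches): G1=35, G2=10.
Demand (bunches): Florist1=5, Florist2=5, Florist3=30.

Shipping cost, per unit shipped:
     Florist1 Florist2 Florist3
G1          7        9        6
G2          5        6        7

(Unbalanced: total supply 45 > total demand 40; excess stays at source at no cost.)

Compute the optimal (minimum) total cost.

Optimal allocation:
  G1–Florist3: 30 × 6 = 180
  G2–Florist1: 5 × 5 = 25
  G2–Florist2: 5 × 6 = 30
Total = 180 + 25 + 30 = 235.
(Supply check: G1 ships 30; G2 ships 10.)

235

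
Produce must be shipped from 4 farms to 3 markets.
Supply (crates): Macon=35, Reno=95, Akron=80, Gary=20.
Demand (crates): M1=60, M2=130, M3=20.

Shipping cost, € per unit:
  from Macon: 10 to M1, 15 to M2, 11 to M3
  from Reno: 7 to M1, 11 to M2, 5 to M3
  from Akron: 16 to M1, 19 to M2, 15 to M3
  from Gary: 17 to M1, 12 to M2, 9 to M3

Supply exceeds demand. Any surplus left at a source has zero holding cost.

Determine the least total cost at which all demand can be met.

A cheapest plan:
  Macon→M1: 35 crates
  Reno→M1: 25 crates
  Reno→M2: 50 crates
  Reno→M3: 20 crates
  Akron→M2: 60 crates
  Gary→M2: 20 crates
Total cost = €2555.
(Supply check: Macon ships 35; Reno ships 95; Akron ships 60; Gary ships 20.)

2555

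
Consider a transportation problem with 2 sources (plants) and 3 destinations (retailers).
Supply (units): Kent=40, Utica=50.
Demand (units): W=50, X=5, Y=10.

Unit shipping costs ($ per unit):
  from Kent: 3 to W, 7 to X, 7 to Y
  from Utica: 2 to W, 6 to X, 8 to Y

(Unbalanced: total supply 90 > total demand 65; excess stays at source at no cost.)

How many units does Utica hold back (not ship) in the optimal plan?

0

Minimum-cost shipments:
  Kent->X: 5 × $7 = $35
  Kent->Y: 10 × $7 = $70
  Utica->W: 50 × $2 = $100
Total cost = $205.
Utica ships 50 of its 50, leaving 0.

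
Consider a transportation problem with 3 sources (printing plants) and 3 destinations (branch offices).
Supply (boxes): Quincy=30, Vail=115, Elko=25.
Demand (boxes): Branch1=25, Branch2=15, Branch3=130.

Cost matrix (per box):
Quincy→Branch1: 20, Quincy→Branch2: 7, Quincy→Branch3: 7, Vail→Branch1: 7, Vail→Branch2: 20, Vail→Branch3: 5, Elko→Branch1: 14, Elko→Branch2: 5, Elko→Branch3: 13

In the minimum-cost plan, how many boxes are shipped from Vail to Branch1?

15

The minimum-cost plan:
  Quincy to Branch3: 30 × 7 = 210
  Vail to Branch1: 15 × 7 = 105
  Vail to Branch3: 100 × 5 = 500
  Elko to Branch1: 10 × 14 = 140
  Elko to Branch2: 15 × 5 = 75
Total cost = 1030.
So Vail→Branch1 carries 15 boxes.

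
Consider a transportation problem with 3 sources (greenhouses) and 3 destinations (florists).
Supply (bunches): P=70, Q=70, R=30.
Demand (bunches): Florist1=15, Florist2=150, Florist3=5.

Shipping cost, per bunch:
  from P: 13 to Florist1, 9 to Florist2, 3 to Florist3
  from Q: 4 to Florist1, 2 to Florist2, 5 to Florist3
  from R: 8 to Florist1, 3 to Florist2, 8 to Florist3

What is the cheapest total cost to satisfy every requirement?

860

One minimum-cost allocation:
  P->Florist2: 65 × 9 = 585
  P->Florist3: 5 × 3 = 15
  Q->Florist1: 15 × 4 = 60
  Q->Florist2: 55 × 2 = 110
  R->Florist2: 30 × 3 = 90
Total = 585 + 15 + 60 + 110 + 90 = 860.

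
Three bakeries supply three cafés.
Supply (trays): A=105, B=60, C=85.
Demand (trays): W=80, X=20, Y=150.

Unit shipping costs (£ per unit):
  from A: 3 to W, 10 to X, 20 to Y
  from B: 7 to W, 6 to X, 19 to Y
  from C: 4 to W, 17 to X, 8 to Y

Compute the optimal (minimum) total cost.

2300

An optimal shipping plan:
  A→W: 80 trays
  A→Y: 25 trays
  B→X: 20 trays
  B→Y: 40 trays
  C→Y: 85 trays
Total cost = £2300.
(Supply check: A ships 105; B ships 60; C ships 85.)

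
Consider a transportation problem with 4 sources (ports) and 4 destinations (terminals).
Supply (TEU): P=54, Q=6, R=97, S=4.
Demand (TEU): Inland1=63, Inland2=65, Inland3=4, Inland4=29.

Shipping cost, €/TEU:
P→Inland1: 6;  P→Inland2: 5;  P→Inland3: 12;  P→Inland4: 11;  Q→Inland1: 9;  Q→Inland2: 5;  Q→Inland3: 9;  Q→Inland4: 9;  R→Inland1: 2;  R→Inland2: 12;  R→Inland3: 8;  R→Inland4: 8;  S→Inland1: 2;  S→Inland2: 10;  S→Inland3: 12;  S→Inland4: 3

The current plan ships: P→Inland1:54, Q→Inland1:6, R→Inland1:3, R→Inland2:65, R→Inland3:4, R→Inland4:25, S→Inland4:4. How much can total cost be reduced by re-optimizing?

678

Current plan cost = 54·6 + 6·9 + 3·2 + 65·12 + 4·8 + 25·8 + 4·3 = €1408.
Optimal plan:
  P->Inland2: 54 × €5 = €270
  Q->Inland2: 6 × €5 = €30
  R->Inland1: 63 × €2 = €126
  R->Inland2: 5 × €12 = €60
  R->Inland3: 4 × €8 = €32
  R->Inland4: 25 × €8 = €200
  S->Inland4: 4 × €3 = €12
Optimal cost = €730.
Saving = 1408 − 730 = €678.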